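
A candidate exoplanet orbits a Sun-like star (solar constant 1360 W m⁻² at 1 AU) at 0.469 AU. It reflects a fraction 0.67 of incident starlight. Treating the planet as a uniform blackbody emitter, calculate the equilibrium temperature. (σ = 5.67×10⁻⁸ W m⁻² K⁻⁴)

T_eq ≈ 308 K

Flux at 0.469 AU: S = 1360/0.469² = 6180 W m⁻².
Energy balance: absorbed = emitted ⇒ πR²·S(1−A) = 4πR²·σT_eq⁴, so T_eq⁴ = S(1−A)/(4σ).
T_eq = [6180 × 0.33 / (4 × 5.67×10⁻⁸)]^(1/4) = (9.00×10⁹)^(1/4) = 308 K.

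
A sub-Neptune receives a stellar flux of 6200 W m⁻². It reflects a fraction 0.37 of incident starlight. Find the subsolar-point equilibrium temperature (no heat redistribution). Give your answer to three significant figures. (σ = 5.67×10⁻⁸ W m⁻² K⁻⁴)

T_ss ≈ 512 K

At the subsolar point the surface absorbs S(1−A) and emits σT⁴ per unit area — no factor of 4, since only the local patch is in balance.
T = [6200 × 0.63 / 5.67×10⁻⁸]^(1/4) = (6.89×10¹⁰)^(1/4) = 512 K.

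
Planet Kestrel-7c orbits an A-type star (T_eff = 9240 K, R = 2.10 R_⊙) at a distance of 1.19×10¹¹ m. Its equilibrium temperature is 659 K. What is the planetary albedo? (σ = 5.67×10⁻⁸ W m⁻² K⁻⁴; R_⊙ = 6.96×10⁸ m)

A ≈ 0.31

R_⋆ = 2.10 × 6.96×10⁸ = 1.46×10⁹ m.
L = 4πR_⋆²σT_⋆⁴ = 4π(1.46×10⁹)² × 5.67×10⁻⁸ × (9240)⁴ = 1.11×10²⁸ W.
S = L/(4πd²) = 6.23×10⁴ W m⁻².
From T_eq⁴ = S(1−A)/(4σ): 1−A = 4σT_eq⁴/S.
1−A = 4 × 5.67×10⁻⁸ × (659)⁴ / 6.23×10⁴ = 0.686.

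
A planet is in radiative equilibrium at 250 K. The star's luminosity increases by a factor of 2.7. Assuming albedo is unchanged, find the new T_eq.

T_eq ∝ L^(1/4) · d^(−1/2).
T′ = 250 × 2.7^(1/4) = 320 K.

T_eq ≈ 320 K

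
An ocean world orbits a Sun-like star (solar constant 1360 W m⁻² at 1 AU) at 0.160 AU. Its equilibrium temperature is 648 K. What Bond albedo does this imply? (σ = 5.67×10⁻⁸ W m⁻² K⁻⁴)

A ≈ 0.25

Flux at 0.160 AU: S = 1360/0.160² = 5.31×10⁴ W m⁻².
From T_eq⁴ = S(1−A)/(4σ): 1−A = 4σT_eq⁴/S.
1−A = 4 × 5.67×10⁻⁸ × (648)⁴ / 5.31×10⁴ = 0.753.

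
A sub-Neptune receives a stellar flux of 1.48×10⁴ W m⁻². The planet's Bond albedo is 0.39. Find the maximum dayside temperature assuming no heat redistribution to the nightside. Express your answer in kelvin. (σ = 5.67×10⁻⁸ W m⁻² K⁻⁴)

With no redistribution each surface element balances locally: S(1−A) = σT⁴.
T = [1.48×10⁴ × 0.61 / 5.67×10⁻⁸]^(1/4) = (1.59×10¹¹)^(1/4) = 632 K.

T_ss ≈ 632 K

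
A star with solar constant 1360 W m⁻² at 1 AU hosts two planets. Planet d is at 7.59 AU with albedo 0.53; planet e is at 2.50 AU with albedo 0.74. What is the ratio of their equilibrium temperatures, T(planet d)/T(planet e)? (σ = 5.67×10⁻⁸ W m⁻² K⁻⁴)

T_eq = [S₀(1−A)/(4σd²)]^(1/4), so T ∝ (1−A)^(1/4) / √d.
T₁ = [1360×0.47/(4×5.67×10⁻⁸×7.59²)]^(1/4) = 83.63 K.
T₂ = [1360×0.26/(4×5.67×10⁻⁸×2.50²)]^(1/4) = 125.67 K.

T₁/T₂ ≈ 0.665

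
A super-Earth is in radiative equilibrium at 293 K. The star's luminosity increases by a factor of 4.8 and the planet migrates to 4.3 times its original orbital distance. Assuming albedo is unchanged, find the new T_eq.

T_eq ∝ L^(1/4) · d^(−1/2).
T′ = 293 × 4.8^(1/4) / 4.3^(1/2) = 209 K.

T_eq ≈ 209 K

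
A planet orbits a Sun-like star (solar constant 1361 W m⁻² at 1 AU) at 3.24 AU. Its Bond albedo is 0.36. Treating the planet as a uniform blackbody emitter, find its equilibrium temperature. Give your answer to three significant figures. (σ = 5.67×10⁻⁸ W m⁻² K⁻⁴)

T_eq ≈ 138 K

Flux at 3.24 AU: S = 1361/3.24² = 130 W m⁻².
Energy balance: absorbed = emitted ⇒ πR²·S(1−A) = 4πR²·σT_eq⁴, so T_eq⁴ = S(1−A)/(4σ).
T_eq = [130 × 0.64 / (4 × 5.67×10⁻⁸)]^(1/4) = (3.66×10⁸)^(1/4) = 138 K.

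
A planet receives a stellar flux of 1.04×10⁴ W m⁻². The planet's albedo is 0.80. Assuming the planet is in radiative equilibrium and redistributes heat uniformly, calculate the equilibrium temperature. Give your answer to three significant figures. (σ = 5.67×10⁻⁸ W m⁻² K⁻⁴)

Energy balance: absorbed = emitted ⇒ πR²·S(1−A) = 4πR²·σT_eq⁴, so T_eq⁴ = S(1−A)/(4σ).
T_eq = [1.04×10⁴ × 0.20 / (4 × 5.67×10⁻⁸)]^(1/4) = (9.17×10⁹)^(1/4) = 309 K.

T_eq ≈ 309 K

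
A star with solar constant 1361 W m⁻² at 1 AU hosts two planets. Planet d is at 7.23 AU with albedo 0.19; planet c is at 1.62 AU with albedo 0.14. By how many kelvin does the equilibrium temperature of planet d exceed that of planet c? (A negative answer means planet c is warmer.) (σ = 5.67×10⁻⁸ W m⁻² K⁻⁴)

ΔT ≈ -112.4 K

T_eq = [S₀(1−A)/(4σd²)]^(1/4), so T ∝ (1−A)^(1/4) / √d.
T₁ = [1361×0.81/(4×5.67×10⁻⁸×7.23²)]^(1/4) = 98.20 K.
T₂ = [1361×0.86/(4×5.67×10⁻⁸×1.62²)]^(1/4) = 210.58 K.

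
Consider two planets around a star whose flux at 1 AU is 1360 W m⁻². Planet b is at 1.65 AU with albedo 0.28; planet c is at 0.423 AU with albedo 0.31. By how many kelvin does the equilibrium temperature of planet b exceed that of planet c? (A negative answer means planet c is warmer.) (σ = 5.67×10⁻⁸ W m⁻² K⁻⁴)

T_eq = [S₀(1−A)/(4σd²)]^(1/4), so T ∝ (1−A)^(1/4) / √d.
T₁ = [1360×0.72/(4×5.67×10⁻⁸×1.65²)]^(1/4) = 199.56 K.
T₂ = [1360×0.69/(4×5.67×10⁻⁸×0.423²)]^(1/4) = 389.96 K.

ΔT ≈ -190.4 K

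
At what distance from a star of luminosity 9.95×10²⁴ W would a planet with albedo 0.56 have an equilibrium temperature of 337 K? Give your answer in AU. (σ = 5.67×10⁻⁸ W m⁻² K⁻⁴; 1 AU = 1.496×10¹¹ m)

d ≈ 0.0729 AU

From T_eq⁴ = L(1−A)/(16πσd²): d = √[L(1−A)/(16πσT_eq⁴)].
d = √[9.95×10²⁴ × 0.44 / (16π × 5.67×10⁻⁸ × (337)⁴)] = 1.09×10¹⁰ m = 0.0729 AU.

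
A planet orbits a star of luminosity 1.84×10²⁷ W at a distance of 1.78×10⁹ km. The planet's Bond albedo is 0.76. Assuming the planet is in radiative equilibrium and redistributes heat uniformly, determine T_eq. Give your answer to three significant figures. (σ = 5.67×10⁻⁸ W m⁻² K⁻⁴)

T_eq ≈ 83.6 K

d = 1.78×10⁹ km = 1.78×10¹² m.
Flux: S = L/(4πd²) = 1.84×10²⁷/(4π×(1.78×10¹²)²) = 46.2 W m⁻².
Energy balance: absorbed = emitted ⇒ πR²·S(1−A) = 4πR²·σT_eq⁴, so T_eq⁴ = S(1−A)/(4σ).
T_eq = [46.2 × 0.24 / (4 × 5.67×10⁻⁸)]^(1/4) = (4.89×10⁷)^(1/4) = 83.6 K.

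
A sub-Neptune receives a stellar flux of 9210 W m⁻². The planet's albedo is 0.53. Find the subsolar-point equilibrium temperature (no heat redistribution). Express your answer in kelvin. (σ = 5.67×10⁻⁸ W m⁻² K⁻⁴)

At the subsolar point the surface absorbs S(1−A) and emits σT⁴ per unit area — no factor of 4, since only the local patch is in balance.
T = [9210 × 0.47 / 5.67×10⁻⁸]^(1/4) = (7.63×10¹⁰)^(1/4) = 526 K.

T_ss ≈ 526 K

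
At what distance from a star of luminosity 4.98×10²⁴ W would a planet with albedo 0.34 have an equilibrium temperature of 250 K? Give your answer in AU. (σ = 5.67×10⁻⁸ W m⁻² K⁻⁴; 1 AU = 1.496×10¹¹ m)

d ≈ 0.115 AU

From T_eq⁴ = L(1−A)/(16πσd²): d = √[L(1−A)/(16πσT_eq⁴)].
d = √[4.98×10²⁴ × 0.66 / (16π × 5.67×10⁻⁸ × (250)⁴)] = 1.72×10¹⁰ m = 0.115 AU.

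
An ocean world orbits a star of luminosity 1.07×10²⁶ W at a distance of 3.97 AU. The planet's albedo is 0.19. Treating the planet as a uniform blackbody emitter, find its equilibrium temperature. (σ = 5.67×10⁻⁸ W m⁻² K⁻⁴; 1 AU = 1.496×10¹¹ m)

T_eq ≈ 96.4 K

d = 3.97 AU = 5.94×10¹¹ m.
Flux: S = L/(4πd²) = 1.07×10²⁶/(4π×(5.94×10¹¹)²) = 24.1 W m⁻².
Energy balance: absorbed = emitted ⇒ πR²·S(1−A) = 4πR²·σT_eq⁴, so T_eq⁴ = S(1−A)/(4σ).
T_eq = [24.1 × 0.81 / (4 × 5.67×10⁻⁸)]^(1/4) = (8.62×10⁷)^(1/4) = 96.4 K.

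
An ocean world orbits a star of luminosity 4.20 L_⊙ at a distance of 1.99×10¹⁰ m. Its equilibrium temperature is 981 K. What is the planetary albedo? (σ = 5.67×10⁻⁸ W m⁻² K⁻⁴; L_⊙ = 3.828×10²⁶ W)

A ≈ 0.35

L = 4.20 × 3.828×10²⁶ = 1.61×10²⁷ W.
Flux: S = L/(4πd²) = 1.61×10²⁷/(4π×(1.99×10¹⁰)²) = 3.23×10⁵ W m⁻².
From T_eq⁴ = S(1−A)/(4σ): 1−A = 4σT_eq⁴/S.
1−A = 4 × 5.67×10⁻⁸ × (981)⁴ / 3.23×10⁵ = 0.650.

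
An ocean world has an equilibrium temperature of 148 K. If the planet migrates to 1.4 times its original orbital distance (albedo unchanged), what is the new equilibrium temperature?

T_eq ∝ L^(1/4) · d^(−1/2).
T′ = 148 / 1.4^(1/2) = 125 K.

T_eq ≈ 125 K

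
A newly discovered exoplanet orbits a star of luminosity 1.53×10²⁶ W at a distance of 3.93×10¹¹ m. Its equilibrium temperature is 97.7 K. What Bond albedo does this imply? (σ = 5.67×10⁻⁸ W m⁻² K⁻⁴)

A ≈ 0.74

Flux: S = L/(4πd²) = 1.53×10²⁶/(4π×(3.93×10¹¹)²) = 78.8 W m⁻².
From T_eq⁴ = S(1−A)/(4σ): 1−A = 4σT_eq⁴/S.
1−A = 4 × 5.67×10⁻⁸ × (97.7)⁴ / 78.8 = 0.262.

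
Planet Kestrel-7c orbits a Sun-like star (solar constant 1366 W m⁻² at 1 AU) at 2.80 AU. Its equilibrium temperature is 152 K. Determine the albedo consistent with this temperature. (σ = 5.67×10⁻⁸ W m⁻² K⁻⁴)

A ≈ 0.31

Flux at 2.80 AU: S = 1366/2.80² = 174 W m⁻².
From T_eq⁴ = S(1−A)/(4σ): 1−A = 4σT_eq⁴/S.
1−A = 4 × 5.67×10⁻⁸ × (152)⁴ / 174 = 0.695.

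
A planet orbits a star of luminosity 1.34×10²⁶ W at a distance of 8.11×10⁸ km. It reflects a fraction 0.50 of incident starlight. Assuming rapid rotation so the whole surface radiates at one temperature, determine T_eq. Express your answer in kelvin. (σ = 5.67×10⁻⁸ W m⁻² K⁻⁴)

d = 8.11×10⁸ km = 8.11×10¹¹ m.
Flux: S = L/(4πd²) = 1.34×10²⁶/(4π×(8.11×10¹¹)²) = 16.2 W m⁻².
Energy balance: absorbed = emitted ⇒ πR²·S(1−A) = 4πR²·σT_eq⁴, so T_eq⁴ = S(1−A)/(4σ).
T_eq = [16.2 × 0.50 / (4 × 5.67×10⁻⁸)]^(1/4) = (3.57×10⁷)^(1/4) = 77.3 K.

T_eq ≈ 77.3 K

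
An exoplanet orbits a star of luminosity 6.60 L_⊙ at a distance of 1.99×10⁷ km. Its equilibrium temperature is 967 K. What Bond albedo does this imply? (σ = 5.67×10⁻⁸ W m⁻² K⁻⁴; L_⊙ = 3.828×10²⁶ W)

A ≈ 0.61

d = 1.99×10⁷ km = 1.99×10¹⁰ m.
L = 6.60 × 3.828×10²⁶ = 2.53×10²⁷ W.
Flux: S = L/(4πd²) = 2.53×10²⁷/(4π×(1.99×10¹⁰)²) = 5.08×10⁵ W m⁻².
From T_eq⁴ = S(1−A)/(4σ): 1−A = 4σT_eq⁴/S.
1−A = 4 × 5.67×10⁻⁸ × (967)⁴ / 5.08×10⁵ = 0.391.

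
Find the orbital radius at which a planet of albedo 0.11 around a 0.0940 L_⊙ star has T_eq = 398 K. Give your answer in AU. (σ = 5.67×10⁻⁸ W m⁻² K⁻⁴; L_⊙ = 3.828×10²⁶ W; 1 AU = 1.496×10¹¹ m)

d ≈ 0.141 AU

L = 0.0940 × 3.828×10²⁶ = 3.60×10²⁵ W.
From T_eq⁴ = L(1−A)/(16πσd²): d = √[L(1−A)/(16πσT_eq⁴)].
d = √[3.60×10²⁵ × 0.89 / (16π × 5.67×10⁻⁸ × (398)⁴)] = 2.12×10¹⁰ m = 0.141 AU.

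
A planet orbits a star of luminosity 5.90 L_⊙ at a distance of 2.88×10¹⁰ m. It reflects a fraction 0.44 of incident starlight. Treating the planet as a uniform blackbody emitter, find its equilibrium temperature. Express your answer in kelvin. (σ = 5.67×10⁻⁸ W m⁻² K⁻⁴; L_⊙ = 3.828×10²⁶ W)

L = 5.90 × 3.828×10²⁶ = 2.26×10²⁷ W.
Flux: S = L/(4πd²) = 2.26×10²⁷/(4π×(2.88×10¹⁰)²) = 2.17×10⁵ W m⁻².
Energy balance: absorbed = emitted ⇒ πR²·S(1−A) = 4πR²·σT_eq⁴, so T_eq⁴ = S(1−A)/(4σ).
T_eq = [2.17×10⁵ × 0.56 / (4 × 5.67×10⁻⁸)]^(1/4) = (5.35×10¹¹)^(1/4) = 855 K.

T_eq ≈ 855 K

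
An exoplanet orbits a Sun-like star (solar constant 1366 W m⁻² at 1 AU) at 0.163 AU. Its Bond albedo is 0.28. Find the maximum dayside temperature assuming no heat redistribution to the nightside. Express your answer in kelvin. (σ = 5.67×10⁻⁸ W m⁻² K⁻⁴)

Flux at 0.163 AU: S = 1366/0.163² = 5.14×10⁴ W m⁻².
With no redistribution each surface element balances locally: S(1−A) = σT⁴.
T = [5.14×10⁴ × 0.72 / 5.67×10⁻⁸]^(1/4) = (6.53×10¹¹)^(1/4) = 899 K.

T_ss ≈ 899 K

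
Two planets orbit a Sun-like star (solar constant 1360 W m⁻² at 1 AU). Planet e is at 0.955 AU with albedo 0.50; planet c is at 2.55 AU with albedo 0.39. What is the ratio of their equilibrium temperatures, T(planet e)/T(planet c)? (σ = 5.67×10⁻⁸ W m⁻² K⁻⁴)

T₁/T₂ ≈ 1.555

T_eq = [S₀(1−A)/(4σd²)]^(1/4), so T ∝ (1−A)^(1/4) / √d.
T₁ = [1360×0.50/(4×5.67×10⁻⁸×0.955²)]^(1/4) = 239.45 K.
T₂ = [1360×0.61/(4×5.67×10⁻⁸×2.55²)]^(1/4) = 154.01 K.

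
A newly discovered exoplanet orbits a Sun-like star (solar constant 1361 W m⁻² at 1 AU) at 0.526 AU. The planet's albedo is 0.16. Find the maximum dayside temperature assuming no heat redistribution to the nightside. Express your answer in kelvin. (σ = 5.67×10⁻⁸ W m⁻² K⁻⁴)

T_ss ≈ 520 K

Flux at 0.526 AU: S = 1361/0.526² = 4920 W m⁻².
With no redistribution each surface element balances locally: S(1−A) = σT⁴.
T = [4920 × 0.84 / 5.67×10⁻⁸]^(1/4) = (7.29×10¹⁰)^(1/4) = 520 K.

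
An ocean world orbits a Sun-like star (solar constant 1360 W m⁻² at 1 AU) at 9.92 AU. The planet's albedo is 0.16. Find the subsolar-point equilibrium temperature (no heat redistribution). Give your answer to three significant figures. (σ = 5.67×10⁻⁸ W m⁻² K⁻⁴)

Flux at 9.92 AU: S = 1360/9.92² = 13.8 W m⁻².
At the subsolar point the surface absorbs S(1−A) and emits σT⁴ per unit area — no factor of 4, since only the local patch is in balance.
T = [13.8 × 0.84 / 5.67×10⁻⁸]^(1/4) = (2.05×10⁸)^(1/4) = 120 K.

T_ss ≈ 120 K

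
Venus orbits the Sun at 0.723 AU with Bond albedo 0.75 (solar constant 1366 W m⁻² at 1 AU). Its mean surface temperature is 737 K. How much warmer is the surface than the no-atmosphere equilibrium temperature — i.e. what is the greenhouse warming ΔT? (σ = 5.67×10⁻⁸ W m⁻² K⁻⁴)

S = 1366/0.723² = 2613 W m⁻².
T_eq = [S(1−A)/(4σ)]^(1/4) = [2613×0.25/(4×5.67×10⁻⁸)]^(1/4) = 231.7 K.
ΔT = T_surf − T_eq = 737 − 231.7.

ΔT ≈ 505.3 K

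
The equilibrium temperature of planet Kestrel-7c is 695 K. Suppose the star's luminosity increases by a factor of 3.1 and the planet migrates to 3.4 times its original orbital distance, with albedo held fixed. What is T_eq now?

T_eq ∝ L^(1/4) · d^(−1/2).
T′ = 695 × 3.1^(1/4) / 3.4^(1/2) = 500 K.

T_eq ≈ 500 K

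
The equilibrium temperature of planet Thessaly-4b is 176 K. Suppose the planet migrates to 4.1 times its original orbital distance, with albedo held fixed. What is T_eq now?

T_eq ≈ 86.9 K

T_eq ∝ L^(1/4) · d^(−1/2).
T′ = 176 / 4.1^(1/2) = 86.9 K.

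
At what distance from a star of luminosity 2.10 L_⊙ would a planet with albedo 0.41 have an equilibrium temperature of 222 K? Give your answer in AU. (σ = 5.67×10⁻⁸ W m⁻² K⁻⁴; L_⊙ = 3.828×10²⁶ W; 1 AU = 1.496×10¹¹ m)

d ≈ 1.75 AU

L = 2.10 × 3.828×10²⁶ = 8.04×10²⁶ W.
From T_eq⁴ = L(1−A)/(16πσd²): d = √[L(1−A)/(16πσT_eq⁴)].
d = √[8.04×10²⁶ × 0.59 / (16π × 5.67×10⁻⁸ × (222)⁴)] = 2.62×10¹¹ m = 1.75 AU.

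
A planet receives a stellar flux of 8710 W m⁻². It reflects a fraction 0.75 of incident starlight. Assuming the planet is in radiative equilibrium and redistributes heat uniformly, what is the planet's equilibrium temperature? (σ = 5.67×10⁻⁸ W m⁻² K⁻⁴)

T_eq ≈ 313 K

Energy balance: absorbed = emitted ⇒ πR²·S(1−A) = 4πR²·σT_eq⁴, so T_eq⁴ = S(1−A)/(4σ).
T_eq = [8710 × 0.25 / (4 × 5.67×10⁻⁸)]^(1/4) = (9.60×10⁹)^(1/4) = 313 K.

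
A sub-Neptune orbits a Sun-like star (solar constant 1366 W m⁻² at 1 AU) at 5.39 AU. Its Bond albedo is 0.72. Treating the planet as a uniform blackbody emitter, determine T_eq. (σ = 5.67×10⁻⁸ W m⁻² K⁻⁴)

T_eq ≈ 87.3 K

Flux at 5.39 AU: S = 1366/5.39² = 47.0 W m⁻².
Energy balance: absorbed = emitted ⇒ πR²·S(1−A) = 4πR²·σT_eq⁴, so T_eq⁴ = S(1−A)/(4σ).
T_eq = [47.0 × 0.28 / (4 × 5.67×10⁻⁸)]^(1/4) = (5.80×10⁷)^(1/4) = 87.3 K.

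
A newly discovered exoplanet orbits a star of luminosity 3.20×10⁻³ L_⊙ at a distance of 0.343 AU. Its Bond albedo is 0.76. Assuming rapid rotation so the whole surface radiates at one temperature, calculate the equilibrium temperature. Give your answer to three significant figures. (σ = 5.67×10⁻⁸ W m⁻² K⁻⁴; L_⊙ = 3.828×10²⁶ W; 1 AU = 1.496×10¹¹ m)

T_eq ≈ 79.1 K

d = 0.343 AU = 5.13×10¹⁰ m.
L = 3.20×10⁻³ × 3.828×10²⁶ = 1.22×10²⁴ W.
Flux: S = L/(4πd²) = 1.22×10²⁴/(4π×(5.13×10¹⁰)²) = 37.0 W m⁻².
Energy balance: absorbed = emitted ⇒ πR²·S(1−A) = 4πR²·σT_eq⁴, so T_eq⁴ = S(1−A)/(4σ).
T_eq = [37.0 × 0.24 / (4 × 5.67×10⁻⁸)]^(1/4) = (3.92×10⁷)^(1/4) = 79.1 K.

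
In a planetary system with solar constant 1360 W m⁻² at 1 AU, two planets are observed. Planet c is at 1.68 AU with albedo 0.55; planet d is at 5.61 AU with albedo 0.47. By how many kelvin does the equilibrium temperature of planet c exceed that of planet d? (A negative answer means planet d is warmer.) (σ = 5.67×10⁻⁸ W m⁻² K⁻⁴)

ΔT ≈ 75.6 K

T_eq = [S₀(1−A)/(4σd²)]^(1/4), so T ∝ (1−A)^(1/4) / √d.
T₁ = [1360×0.45/(4×5.67×10⁻⁸×1.68²)]^(1/4) = 175.84 K.
T₂ = [1360×0.53/(4×5.67×10⁻⁸×5.61²)]^(1/4) = 100.24 K.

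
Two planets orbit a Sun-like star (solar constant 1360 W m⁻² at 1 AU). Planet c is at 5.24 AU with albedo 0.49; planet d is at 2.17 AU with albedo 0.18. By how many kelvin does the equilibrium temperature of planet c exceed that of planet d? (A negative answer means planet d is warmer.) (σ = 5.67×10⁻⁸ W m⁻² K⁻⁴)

T_eq = [S₀(1−A)/(4σd²)]^(1/4), so T ∝ (1−A)^(1/4) / √d.
T₁ = [1360×0.51/(4×5.67×10⁻⁸×5.24²)]^(1/4) = 102.73 K.
T₂ = [1360×0.82/(4×5.67×10⁻⁸×2.17²)]^(1/4) = 179.76 K.

ΔT ≈ -77.0 K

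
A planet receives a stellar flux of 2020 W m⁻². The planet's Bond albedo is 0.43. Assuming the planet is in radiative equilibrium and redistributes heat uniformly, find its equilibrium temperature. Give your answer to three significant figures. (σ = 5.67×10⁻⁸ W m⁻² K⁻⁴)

T_eq ≈ 267 K

Energy balance: absorbed = emitted ⇒ πR²·S(1−A) = 4πR²·σT_eq⁴, so T_eq⁴ = S(1−A)/(4σ).
T_eq = [2020 × 0.57 / (4 × 5.67×10⁻⁸)]^(1/4) = (5.08×10⁹)^(1/4) = 267 K.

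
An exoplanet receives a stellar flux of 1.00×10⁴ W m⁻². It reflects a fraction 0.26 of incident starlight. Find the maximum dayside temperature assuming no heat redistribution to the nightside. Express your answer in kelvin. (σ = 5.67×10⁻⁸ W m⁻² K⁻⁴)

With no redistribution each surface element balances locally: S(1−A) = σT⁴.
T = [1.00×10⁴ × 0.74 / 5.67×10⁻⁸]^(1/4) = (1.31×10¹¹)^(1/4) = 601 K.

T_ss ≈ 601 K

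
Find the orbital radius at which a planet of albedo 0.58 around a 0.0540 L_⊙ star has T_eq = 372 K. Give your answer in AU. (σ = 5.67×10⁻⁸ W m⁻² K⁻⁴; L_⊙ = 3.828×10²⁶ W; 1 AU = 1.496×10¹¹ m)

d ≈ 0.0843 AU

L = 0.0540 × 3.828×10²⁶ = 2.07×10²⁵ W.
From T_eq⁴ = L(1−A)/(16πσd²): d = √[L(1−A)/(16πσT_eq⁴)].
d = √[2.07×10²⁵ × 0.42 / (16π × 5.67×10⁻⁸ × (372)⁴)] = 1.26×10¹⁰ m = 0.0843 AU.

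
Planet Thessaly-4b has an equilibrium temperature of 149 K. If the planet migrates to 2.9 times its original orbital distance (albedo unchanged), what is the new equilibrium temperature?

T_eq ≈ 87.5 K

T_eq ∝ L^(1/4) · d^(−1/2).
T′ = 149 / 2.9^(1/2) = 87.5 K.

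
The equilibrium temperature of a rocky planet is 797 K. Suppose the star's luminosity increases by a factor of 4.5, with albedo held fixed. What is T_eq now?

T_eq ≈ 1160 K

T_eq ∝ L^(1/4) · d^(−1/2).
T′ = 797 × 4.5^(1/4) = 1160 K.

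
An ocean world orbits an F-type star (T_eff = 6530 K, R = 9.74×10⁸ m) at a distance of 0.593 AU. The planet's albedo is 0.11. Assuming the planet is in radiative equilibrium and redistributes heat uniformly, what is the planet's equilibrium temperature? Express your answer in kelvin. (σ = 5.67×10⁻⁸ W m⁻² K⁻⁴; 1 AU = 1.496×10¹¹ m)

d = 0.593 AU = 8.87×10¹⁰ m.
L = 4πR_⋆²σT_⋆⁴ = 4π(9.74×10⁸)² × 5.67×10⁻⁸ × (6530)⁴ = 1.23×10²⁷ W.
S = L/(4πd²) = 1.24×10⁴ W m⁻².
Energy balance: absorbed = emitted ⇒ πR²·S(1−A) = 4πR²·σT_eq⁴, so T_eq⁴ = S(1−A)/(4σ).
T_eq = [1.24×10⁴ × 0.89 / (4 × 5.67×10⁻⁸)]^(1/4) = (4.88×10¹⁰)^(1/4) = 470 K.

T_eq ≈ 470 K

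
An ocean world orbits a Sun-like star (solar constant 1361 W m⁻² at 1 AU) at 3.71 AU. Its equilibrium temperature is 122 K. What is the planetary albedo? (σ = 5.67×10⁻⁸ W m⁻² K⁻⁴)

Flux at 3.71 AU: S = 1361/3.71² = 98.9 W m⁻².
From T_eq⁴ = S(1−A)/(4σ): 1−A = 4σT_eq⁴/S.
1−A = 4 × 5.67×10⁻⁸ × (122)⁴ / 98.9 = 0.508.

A ≈ 0.49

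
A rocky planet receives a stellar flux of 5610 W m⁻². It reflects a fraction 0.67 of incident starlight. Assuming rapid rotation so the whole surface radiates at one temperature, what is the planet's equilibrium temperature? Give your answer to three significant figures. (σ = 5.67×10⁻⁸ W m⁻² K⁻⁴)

T_eq ≈ 301 K

Energy balance: absorbed = emitted ⇒ πR²·S(1−A) = 4πR²·σT_eq⁴, so T_eq⁴ = S(1−A)/(4σ).
T_eq = [5610 × 0.33 / (4 × 5.67×10⁻⁸)]^(1/4) = (8.16×10⁹)^(1/4) = 301 K.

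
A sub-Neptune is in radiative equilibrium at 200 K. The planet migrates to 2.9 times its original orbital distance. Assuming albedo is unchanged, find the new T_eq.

T_eq ≈ 117 K

T_eq ∝ L^(1/4) · d^(−1/2).
T′ = 200 / 2.9^(1/2) = 117 K.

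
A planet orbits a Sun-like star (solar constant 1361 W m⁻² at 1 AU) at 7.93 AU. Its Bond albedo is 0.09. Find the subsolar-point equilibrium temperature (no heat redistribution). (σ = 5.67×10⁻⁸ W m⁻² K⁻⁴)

T_ss ≈ 137 K

Flux at 7.93 AU: S = 1361/7.93² = 21.6 W m⁻².
At the subsolar point the surface absorbs S(1−A) and emits σT⁴ per unit area — no factor of 4, since only the local patch is in balance.
T = [21.6 × 0.91 / 5.67×10⁻⁸]^(1/4) = (3.47×10⁸)^(1/4) = 137 K.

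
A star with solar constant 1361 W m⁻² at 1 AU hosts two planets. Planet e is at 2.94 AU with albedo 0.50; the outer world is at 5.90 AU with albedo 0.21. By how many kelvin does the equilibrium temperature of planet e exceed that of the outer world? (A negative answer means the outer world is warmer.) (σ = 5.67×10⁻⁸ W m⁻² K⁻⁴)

ΔT ≈ 28.5 K

T_eq = [S₀(1−A)/(4σd²)]^(1/4), so T ∝ (1−A)^(1/4) / √d.
T₁ = [1361×0.50/(4×5.67×10⁻⁸×2.94²)]^(1/4) = 136.50 K.
T₂ = [1361×0.79/(4×5.67×10⁻⁸×5.90²)]^(1/4) = 108.03 K.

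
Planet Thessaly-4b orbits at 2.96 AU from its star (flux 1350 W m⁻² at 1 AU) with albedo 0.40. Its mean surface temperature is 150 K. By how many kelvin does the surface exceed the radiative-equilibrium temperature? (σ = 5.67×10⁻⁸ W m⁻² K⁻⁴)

ΔT ≈ 7.9 K

S = 1350/2.96² = 154.1 W m⁻².
T_eq = [S(1−A)/(4σ)]^(1/4) = [154.1×0.60/(4×5.67×10⁻⁸)]^(1/4) = 142.1 K.
ΔT = T_surf − T_eq = 150 − 142.1.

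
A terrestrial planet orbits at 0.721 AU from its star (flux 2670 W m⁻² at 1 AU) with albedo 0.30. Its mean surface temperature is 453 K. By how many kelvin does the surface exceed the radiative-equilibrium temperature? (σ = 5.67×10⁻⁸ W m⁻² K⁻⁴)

ΔT ≈ 98.2 K

S = 2670/0.721² = 5136 W m⁻².
T_eq = [S(1−A)/(4σ)]^(1/4) = [5136×0.70/(4×5.67×10⁻⁸)]^(1/4) = 354.8 K.
ΔT = T_surf − T_eq = 453 − 354.8.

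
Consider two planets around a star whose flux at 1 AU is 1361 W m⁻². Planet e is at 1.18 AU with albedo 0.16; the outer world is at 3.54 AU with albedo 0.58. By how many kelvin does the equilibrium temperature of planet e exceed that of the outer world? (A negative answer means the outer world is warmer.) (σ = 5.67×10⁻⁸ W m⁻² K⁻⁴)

T_eq = [S₀(1−A)/(4σd²)]^(1/4), so T ∝ (1−A)^(1/4) / √d.
T₁ = [1361×0.84/(4×5.67×10⁻⁸×1.18²)]^(1/4) = 245.29 K.
T₂ = [1361×0.42/(4×5.67×10⁻⁸×3.54²)]^(1/4) = 119.09 K.

ΔT ≈ 126.2 K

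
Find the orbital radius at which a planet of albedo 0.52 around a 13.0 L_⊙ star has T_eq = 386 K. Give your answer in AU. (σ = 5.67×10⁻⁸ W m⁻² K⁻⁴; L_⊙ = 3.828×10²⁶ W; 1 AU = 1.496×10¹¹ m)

L = 13.0 × 3.828×10²⁶ = 4.98×10²⁷ W.
From T_eq⁴ = L(1−A)/(16πσd²): d = √[L(1−A)/(16πσT_eq⁴)].
d = √[4.98×10²⁷ × 0.48 / (16π × 5.67×10⁻⁸ × (386)⁴)] = 1.94×10¹¹ m = 1.30 AU.

d ≈ 1.30 AU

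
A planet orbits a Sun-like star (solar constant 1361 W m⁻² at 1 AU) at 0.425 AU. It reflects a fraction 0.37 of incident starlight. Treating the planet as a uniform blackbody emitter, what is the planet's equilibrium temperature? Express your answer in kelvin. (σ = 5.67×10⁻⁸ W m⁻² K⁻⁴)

T_eq ≈ 380 K

Flux at 0.425 AU: S = 1361/0.425² = 7530 W m⁻².
Energy balance: absorbed = emitted ⇒ πR²·S(1−A) = 4πR²·σT_eq⁴, so T_eq⁴ = S(1−A)/(4σ).
T_eq = [7530 × 0.63 / (4 × 5.67×10⁻⁸)]^(1/4) = (2.09×10¹⁰)^(1/4) = 380 K.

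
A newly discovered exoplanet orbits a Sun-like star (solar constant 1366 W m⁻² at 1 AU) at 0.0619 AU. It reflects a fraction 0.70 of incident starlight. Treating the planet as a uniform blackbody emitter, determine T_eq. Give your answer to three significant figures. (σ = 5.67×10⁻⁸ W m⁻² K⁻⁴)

Flux at 0.0619 AU: S = 1366/0.0619² = 3.57×10⁵ W m⁻².
Energy balance: absorbed = emitted ⇒ πR²·S(1−A) = 4πR²·σT_eq⁴, so T_eq⁴ = S(1−A)/(4σ).
T_eq = [3.57×10⁵ × 0.30 / (4 × 5.67×10⁻⁸)]^(1/4) = (4.72×10¹¹)^(1/4) = 829 K.

T_eq ≈ 829 K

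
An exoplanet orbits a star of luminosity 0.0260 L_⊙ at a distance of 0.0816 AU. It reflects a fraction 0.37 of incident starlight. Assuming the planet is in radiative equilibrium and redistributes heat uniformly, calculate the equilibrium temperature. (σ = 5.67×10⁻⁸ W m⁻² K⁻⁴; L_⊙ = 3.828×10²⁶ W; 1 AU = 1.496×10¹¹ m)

d = 0.0816 AU = 1.22×10¹⁰ m.
L = 0.0260 × 3.828×10²⁶ = 9.95×10²⁴ W.
Flux: S = L/(4πd²) = 9.95×10²⁴/(4π×(1.22×10¹⁰)²) = 5310 W m⁻².
Energy balance: absorbed = emitted ⇒ πR²·S(1−A) = 4πR²·σT_eq⁴, so T_eq⁴ = S(1−A)/(4σ).
T_eq = [5310 × 0.63 / (4 × 5.67×10⁻⁸)]^(1/4) = (1.48×10¹⁰)^(1/4) = 349 K.

T_eq ≈ 349 K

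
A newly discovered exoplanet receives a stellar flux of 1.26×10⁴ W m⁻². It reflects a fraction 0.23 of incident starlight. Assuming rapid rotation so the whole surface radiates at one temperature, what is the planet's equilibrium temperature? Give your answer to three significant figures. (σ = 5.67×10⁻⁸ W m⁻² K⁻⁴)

T_eq ≈ 455 K

Energy balance: absorbed = emitted ⇒ πR²·S(1−A) = 4πR²·σT_eq⁴, so T_eq⁴ = S(1−A)/(4σ).
T_eq = [1.26×10⁴ × 0.77 / (4 × 5.67×10⁻⁸)]^(1/4) = (4.28×10¹⁰)^(1/4) = 455 K.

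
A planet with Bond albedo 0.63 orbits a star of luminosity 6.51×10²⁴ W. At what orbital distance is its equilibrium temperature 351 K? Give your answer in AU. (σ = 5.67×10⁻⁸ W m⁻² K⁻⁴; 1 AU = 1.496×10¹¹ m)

d ≈ 0.0499 AU

From T_eq⁴ = L(1−A)/(16πσd²): d = √[L(1−A)/(16πσT_eq⁴)].
d = √[6.51×10²⁴ × 0.37 / (16π × 5.67×10⁻⁸ × (351)⁴)] = 7.46×10⁹ m = 0.0499 AU.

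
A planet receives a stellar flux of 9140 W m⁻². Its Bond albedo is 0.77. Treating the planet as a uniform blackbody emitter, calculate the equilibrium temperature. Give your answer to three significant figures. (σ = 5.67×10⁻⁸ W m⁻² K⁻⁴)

T_eq ≈ 310 K

Energy balance: absorbed = emitted ⇒ πR²·S(1−A) = 4πR²·σT_eq⁴, so T_eq⁴ = S(1−A)/(4σ).
T_eq = [9140 × 0.23 / (4 × 5.67×10⁻⁸)]^(1/4) = (9.27×10⁹)^(1/4) = 310 K.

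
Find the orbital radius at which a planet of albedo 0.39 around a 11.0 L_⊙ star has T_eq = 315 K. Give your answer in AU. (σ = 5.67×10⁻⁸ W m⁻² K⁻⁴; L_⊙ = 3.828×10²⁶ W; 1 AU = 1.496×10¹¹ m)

L = 11.0 × 3.828×10²⁶ = 4.21×10²⁷ W.
From T_eq⁴ = L(1−A)/(16πσd²): d = √[L(1−A)/(16πσT_eq⁴)].
d = √[4.21×10²⁷ × 0.61 / (16π × 5.67×10⁻⁸ × (315)⁴)] = 3.03×10¹¹ m = 2.02 AU.

d ≈ 2.02 AU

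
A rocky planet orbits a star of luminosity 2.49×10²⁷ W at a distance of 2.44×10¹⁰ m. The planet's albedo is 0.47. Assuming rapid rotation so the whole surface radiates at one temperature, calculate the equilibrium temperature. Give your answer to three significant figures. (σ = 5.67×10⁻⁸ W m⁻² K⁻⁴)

T_eq ≈ 939 K

Flux: S = L/(4πd²) = 2.49×10²⁷/(4π×(2.44×10¹⁰)²) = 3.33×10⁵ W m⁻².
Energy balance: absorbed = emitted ⇒ πR²·S(1−A) = 4πR²·σT_eq⁴, so T_eq⁴ = S(1−A)/(4σ).
T_eq = [3.33×10⁵ × 0.53 / (4 × 5.67×10⁻⁸)]^(1/4) = (7.78×10¹¹)^(1/4) = 939 K.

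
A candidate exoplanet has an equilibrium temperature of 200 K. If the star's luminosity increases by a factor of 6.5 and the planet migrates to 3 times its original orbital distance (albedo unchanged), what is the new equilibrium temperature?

T_eq ∝ L^(1/4) · d^(−1/2).
T′ = 200 × 6.5^(1/4) / 3^(1/2) = 184 K.

T_eq ≈ 184 K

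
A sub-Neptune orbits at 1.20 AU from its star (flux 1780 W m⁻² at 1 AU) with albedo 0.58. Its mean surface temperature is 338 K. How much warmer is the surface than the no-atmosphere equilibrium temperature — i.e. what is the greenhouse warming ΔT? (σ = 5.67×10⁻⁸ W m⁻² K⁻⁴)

S = 1780/1.20² = 1236 W m⁻².
T_eq = [S(1−A)/(4σ)]^(1/4) = [1236×0.42/(4×5.67×10⁻⁸)]^(1/4) = 218.7 K.
ΔT = T_surf − T_eq = 338 − 218.7.

ΔT ≈ 119.3 K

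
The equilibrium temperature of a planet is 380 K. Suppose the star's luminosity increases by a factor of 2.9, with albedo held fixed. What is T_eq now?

T_eq ≈ 496 K

T_eq ∝ L^(1/4) · d^(−1/2).
T′ = 380 × 2.9^(1/4) = 496 K.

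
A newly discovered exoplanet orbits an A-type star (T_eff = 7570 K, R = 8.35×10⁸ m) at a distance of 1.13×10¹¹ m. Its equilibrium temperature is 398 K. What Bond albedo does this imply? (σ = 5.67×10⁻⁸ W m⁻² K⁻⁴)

A ≈ 0.44

L = 4πR_⋆²σT_⋆⁴ = 4π(8.35×10⁸)² × 5.67×10⁻⁸ × (7570)⁴ = 1.63×10²⁷ W.
S = L/(4πd²) = 1.02×10⁴ W m⁻².
From T_eq⁴ = S(1−A)/(4σ): 1−A = 4σT_eq⁴/S.
1−A = 4 × 5.67×10⁻⁸ × (398)⁴ / 1.02×10⁴ = 0.560.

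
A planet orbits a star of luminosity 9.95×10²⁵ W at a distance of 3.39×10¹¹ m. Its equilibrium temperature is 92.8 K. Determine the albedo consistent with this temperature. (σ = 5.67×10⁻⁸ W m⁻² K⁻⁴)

A ≈ 0.76

Flux: S = L/(4πd²) = 9.95×10²⁵/(4π×(3.39×10¹¹)²) = 68.9 W m⁻².
From T_eq⁴ = S(1−A)/(4σ): 1−A = 4σT_eq⁴/S.
1−A = 4 × 5.67×10⁻⁸ × (92.8)⁴ / 68.9 = 0.244.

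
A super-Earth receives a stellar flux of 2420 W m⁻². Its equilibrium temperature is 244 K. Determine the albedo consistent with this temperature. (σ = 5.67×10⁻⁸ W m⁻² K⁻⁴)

A ≈ 0.67

From T_eq⁴ = S(1−A)/(4σ): 1−A = 4σT_eq⁴/S.
1−A = 4 × 5.67×10⁻⁸ × (244)⁴ / 2420 = 0.332.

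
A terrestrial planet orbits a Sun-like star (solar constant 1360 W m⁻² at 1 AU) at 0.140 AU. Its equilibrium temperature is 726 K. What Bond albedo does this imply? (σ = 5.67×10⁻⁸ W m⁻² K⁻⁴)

A ≈ 0.09

Flux at 0.140 AU: S = 1360/0.140² = 6.94×10⁴ W m⁻².
From T_eq⁴ = S(1−A)/(4σ): 1−A = 4σT_eq⁴/S.
1−A = 4 × 5.67×10⁻⁸ × (726)⁴ / 6.94×10⁴ = 0.908.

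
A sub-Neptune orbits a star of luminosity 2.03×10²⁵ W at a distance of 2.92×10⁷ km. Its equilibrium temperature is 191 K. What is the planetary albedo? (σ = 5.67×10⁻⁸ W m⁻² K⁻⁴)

d = 2.92×10⁷ km = 2.92×10¹⁰ m.
Flux: S = L/(4πd²) = 2.03×10²⁵/(4π×(2.92×10¹⁰)²) = 1890 W m⁻².
From T_eq⁴ = S(1−A)/(4σ): 1−A = 4σT_eq⁴/S.
1−A = 4 × 5.67×10⁻⁸ × (191)⁴ / 1890 = 0.159.

A ≈ 0.84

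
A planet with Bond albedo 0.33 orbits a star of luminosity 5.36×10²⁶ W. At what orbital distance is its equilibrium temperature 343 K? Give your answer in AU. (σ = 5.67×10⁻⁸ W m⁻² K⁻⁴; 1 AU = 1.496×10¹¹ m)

d ≈ 0.638 AU

From T_eq⁴ = L(1−A)/(16πσd²): d = √[L(1−A)/(16πσT_eq⁴)].
d = √[5.36×10²⁶ × 0.67 / (16π × 5.67×10⁻⁸ × (343)⁴)] = 9.54×10¹⁰ m = 0.638 AU.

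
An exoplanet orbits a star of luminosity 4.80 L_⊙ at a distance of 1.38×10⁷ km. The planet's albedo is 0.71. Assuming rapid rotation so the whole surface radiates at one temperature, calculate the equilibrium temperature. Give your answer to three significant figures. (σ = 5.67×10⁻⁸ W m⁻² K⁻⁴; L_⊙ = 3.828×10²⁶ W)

d = 1.38×10⁷ km = 1.38×10¹⁰ m.
L = 4.80 × 3.828×10²⁶ = 1.84×10²⁷ W.
Flux: S = L/(4πd²) = 1.84×10²⁷/(4π×(1.38×10¹⁰)²) = 7.68×10⁵ W m⁻².
Energy balance: absorbed = emitted ⇒ πR²·S(1−A) = 4πR²·σT_eq⁴, so T_eq⁴ = S(1−A)/(4σ).
T_eq = [7.68×10⁵ × 0.29 / (4 × 5.67×10⁻⁸)]^(1/4) = (9.82×10¹¹)^(1/4) = 995 K.

T_eq ≈ 995 K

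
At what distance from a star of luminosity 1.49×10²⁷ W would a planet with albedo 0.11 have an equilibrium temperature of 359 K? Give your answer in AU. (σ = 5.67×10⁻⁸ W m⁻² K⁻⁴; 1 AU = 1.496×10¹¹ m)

d ≈ 1.12 AU

From T_eq⁴ = L(1−A)/(16πσd²): d = √[L(1−A)/(16πσT_eq⁴)].
d = √[1.49×10²⁷ × 0.89 / (16π × 5.67×10⁻⁸ × (359)⁴)] = 1.67×10¹¹ m = 1.12 AU.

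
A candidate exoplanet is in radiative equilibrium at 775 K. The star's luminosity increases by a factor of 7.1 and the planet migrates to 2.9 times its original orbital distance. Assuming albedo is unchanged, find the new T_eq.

T_eq ∝ L^(1/4) · d^(−1/2).
T′ = 775 × 7.1^(1/4) / 2.9^(1/2) = 743 K.

T_eq ≈ 743 K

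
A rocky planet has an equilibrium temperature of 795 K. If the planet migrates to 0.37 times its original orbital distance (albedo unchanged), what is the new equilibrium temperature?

T_eq ≈ 1310 K

T_eq ∝ L^(1/4) · d^(−1/2).
T′ = 795 / 0.37^(1/2) = 1310 K.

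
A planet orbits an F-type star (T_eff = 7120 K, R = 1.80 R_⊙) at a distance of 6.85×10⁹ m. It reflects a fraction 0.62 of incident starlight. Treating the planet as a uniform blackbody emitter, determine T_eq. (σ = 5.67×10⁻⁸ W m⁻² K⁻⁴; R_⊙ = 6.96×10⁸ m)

R_⋆ = 1.80 × 6.96×10⁸ = 1.25×10⁹ m.
L = 4πR_⋆²σT_⋆⁴ = 4π(1.25×10⁹)² × 5.67×10⁻⁸ × (7120)⁴ = 2.87×10²⁷ W.
S = L/(4πd²) = 4.87×10⁶ W m⁻².
Energy balance: absorbed = emitted ⇒ πR²·S(1−A) = 4πR²·σT_eq⁴, so T_eq⁴ = S(1−A)/(4σ).
T_eq = [4.87×10⁶ × 0.38 / (4 × 5.67×10⁻⁸)]^(1/4) = (8.17×10¹²)^(1/4) = 1690 K.

T_eq ≈ 1690 K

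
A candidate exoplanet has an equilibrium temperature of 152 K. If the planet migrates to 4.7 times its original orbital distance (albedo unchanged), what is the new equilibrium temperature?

T_eq ∝ L^(1/4) · d^(−1/2).
T′ = 152 / 4.7^(1/2) = 70.1 K.

T_eq ≈ 70.1 K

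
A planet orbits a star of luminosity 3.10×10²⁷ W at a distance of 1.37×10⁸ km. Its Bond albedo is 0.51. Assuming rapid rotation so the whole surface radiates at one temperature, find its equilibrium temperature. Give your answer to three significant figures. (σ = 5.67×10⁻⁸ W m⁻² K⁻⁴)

T_eq ≈ 411 K

d = 1.37×10⁸ km = 1.37×10¹¹ m.
Flux: S = L/(4πd²) = 3.10×10²⁷/(4π×(1.37×10¹¹)²) = 1.31×10⁴ W m⁻².
Energy balance: absorbed = emitted ⇒ πR²·S(1−A) = 4πR²·σT_eq⁴, so T_eq⁴ = S(1−A)/(4σ).
T_eq = [1.31×10⁴ × 0.49 / (4 × 5.67×10⁻⁸)]^(1/4) = (2.84×10¹⁰)^(1/4) = 411 K.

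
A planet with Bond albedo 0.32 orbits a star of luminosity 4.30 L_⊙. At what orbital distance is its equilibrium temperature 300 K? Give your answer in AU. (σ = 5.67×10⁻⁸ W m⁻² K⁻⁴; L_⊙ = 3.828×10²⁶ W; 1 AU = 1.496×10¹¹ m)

L = 4.30 × 3.828×10²⁶ = 1.65×10²⁷ W.
From T_eq⁴ = L(1−A)/(16πσd²): d = √[L(1−A)/(16πσT_eq⁴)].
d = √[1.65×10²⁷ × 0.68 / (16π × 5.67×10⁻⁸ × (300)⁴)] = 2.20×10¹¹ m = 1.47 AU.

d ≈ 1.47 AU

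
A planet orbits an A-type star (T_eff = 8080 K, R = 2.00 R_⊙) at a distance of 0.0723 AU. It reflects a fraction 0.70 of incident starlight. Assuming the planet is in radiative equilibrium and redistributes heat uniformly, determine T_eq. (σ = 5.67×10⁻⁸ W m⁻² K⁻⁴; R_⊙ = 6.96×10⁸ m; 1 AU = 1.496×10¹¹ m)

R_⋆ = 2.00 × 6.96×10⁸ = 1.39×10⁹ m.
d = 0.0723 AU = 1.08×10¹⁰ m.
L = 4πR_⋆²σT_⋆⁴ = 4π(1.39×10⁹)² × 5.67×10⁻⁸ × (8080)⁴ = 5.88×10²⁷ W.
S = L/(4πd²) = 4.00×10⁶ W m⁻².
Energy balance: absorbed = emitted ⇒ πR²·S(1−A) = 4πR²·σT_eq⁴, so T_eq⁴ = S(1−A)/(4σ).
T_eq = [4.00×10⁶ × 0.30 / (4 × 5.67×10⁻⁸)]^(1/4) = (5.29×10¹²)^(1/4) = 1520 K.

T_eq ≈ 1520 K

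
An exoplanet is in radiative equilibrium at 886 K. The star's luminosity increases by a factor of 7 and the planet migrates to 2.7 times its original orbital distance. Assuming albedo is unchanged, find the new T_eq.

T_eq ∝ L^(1/4) · d^(−1/2).
T′ = 886 × 7^(1/4) / 2.7^(1/2) = 877 K.

T_eq ≈ 877 K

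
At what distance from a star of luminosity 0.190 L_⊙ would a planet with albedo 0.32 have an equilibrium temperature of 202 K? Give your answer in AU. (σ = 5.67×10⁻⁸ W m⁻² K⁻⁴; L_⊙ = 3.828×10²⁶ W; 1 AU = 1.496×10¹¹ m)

L = 0.190 × 3.828×10²⁶ = 7.27×10²⁵ W.
From T_eq⁴ = L(1−A)/(16πσd²): d = √[L(1−A)/(16πσT_eq⁴)].
d = √[7.27×10²⁵ × 0.68 / (16π × 5.67×10⁻⁸ × (202)⁴)] = 1.02×10¹¹ m = 0.682 AU.

d ≈ 0.682 AU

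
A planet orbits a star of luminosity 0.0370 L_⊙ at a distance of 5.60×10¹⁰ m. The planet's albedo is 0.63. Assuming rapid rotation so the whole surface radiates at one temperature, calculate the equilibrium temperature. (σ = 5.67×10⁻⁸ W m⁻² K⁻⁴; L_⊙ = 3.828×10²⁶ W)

T_eq ≈ 156 K

L = 0.0370 × 3.828×10²⁶ = 1.42×10²⁵ W.
Flux: S = L/(4πd²) = 1.42×10²⁵/(4π×(5.60×10¹⁰)²) = 359 W m⁻².
Energy balance: absorbed = emitted ⇒ πR²·S(1−A) = 4πR²·σT_eq⁴, so T_eq⁴ = S(1−A)/(4σ).
T_eq = [359 × 0.37 / (4 × 5.67×10⁻⁸)]^(1/4) = (5.86×10⁸)^(1/4) = 156 K.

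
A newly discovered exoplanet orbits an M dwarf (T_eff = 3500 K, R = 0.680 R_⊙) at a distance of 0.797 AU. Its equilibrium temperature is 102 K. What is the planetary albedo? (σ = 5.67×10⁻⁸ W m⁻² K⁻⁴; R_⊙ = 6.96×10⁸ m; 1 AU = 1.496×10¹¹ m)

A ≈ 0.82

R_⋆ = 0.680 × 6.96×10⁸ = 4.73×10⁸ m.
d = 0.797 AU = 1.19×10¹¹ m.
L = 4πR_⋆²σT_⋆⁴ = 4π(4.73×10⁸)² × 5.67×10⁻⁸ × (3500)⁴ = 2.39×10²⁵ W.
S = L/(4πd²) = 134 W m⁻².
From T_eq⁴ = S(1−A)/(4σ): 1−A = 4σT_eq⁴/S.
1−A = 4 × 5.67×10⁻⁸ × (102)⁴ / 134 = 0.183.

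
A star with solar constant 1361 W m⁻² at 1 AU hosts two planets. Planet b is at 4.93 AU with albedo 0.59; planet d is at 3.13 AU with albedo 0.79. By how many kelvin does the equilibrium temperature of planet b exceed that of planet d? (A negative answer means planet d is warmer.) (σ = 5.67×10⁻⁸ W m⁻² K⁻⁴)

T_eq = [S₀(1−A)/(4σd²)]^(1/4), so T ∝ (1−A)^(1/4) / √d.
T₁ = [1361×0.41/(4×5.67×10⁻⁸×4.93²)]^(1/4) = 100.31 K.
T₂ = [1361×0.21/(4×5.67×10⁻⁸×3.13²)]^(1/4) = 106.50 K.

ΔT ≈ -6.2 K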